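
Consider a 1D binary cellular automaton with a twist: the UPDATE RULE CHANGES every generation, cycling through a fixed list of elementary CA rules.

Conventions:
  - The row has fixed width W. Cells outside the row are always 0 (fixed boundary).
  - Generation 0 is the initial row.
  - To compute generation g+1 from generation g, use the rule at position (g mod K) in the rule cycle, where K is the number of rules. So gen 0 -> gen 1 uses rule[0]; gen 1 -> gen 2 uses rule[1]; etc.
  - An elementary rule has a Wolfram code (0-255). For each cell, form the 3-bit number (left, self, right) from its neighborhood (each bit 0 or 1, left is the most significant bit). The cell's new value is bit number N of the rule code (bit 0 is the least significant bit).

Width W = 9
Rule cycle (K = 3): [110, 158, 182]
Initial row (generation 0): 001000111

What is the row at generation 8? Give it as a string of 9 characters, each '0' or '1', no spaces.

Answer: 101111001

Derivation:
Gen 0: 001000111
Gen 1 (rule 110): 011001101
Gen 2 (rule 158): 110111001
Gen 3 (rule 182): 001010111
Gen 4 (rule 110): 011111101
Gen 5 (rule 158): 111111001
Gen 6 (rule 182): 011110111
Gen 7 (rule 110): 110011101
Gen 8 (rule 158): 101111001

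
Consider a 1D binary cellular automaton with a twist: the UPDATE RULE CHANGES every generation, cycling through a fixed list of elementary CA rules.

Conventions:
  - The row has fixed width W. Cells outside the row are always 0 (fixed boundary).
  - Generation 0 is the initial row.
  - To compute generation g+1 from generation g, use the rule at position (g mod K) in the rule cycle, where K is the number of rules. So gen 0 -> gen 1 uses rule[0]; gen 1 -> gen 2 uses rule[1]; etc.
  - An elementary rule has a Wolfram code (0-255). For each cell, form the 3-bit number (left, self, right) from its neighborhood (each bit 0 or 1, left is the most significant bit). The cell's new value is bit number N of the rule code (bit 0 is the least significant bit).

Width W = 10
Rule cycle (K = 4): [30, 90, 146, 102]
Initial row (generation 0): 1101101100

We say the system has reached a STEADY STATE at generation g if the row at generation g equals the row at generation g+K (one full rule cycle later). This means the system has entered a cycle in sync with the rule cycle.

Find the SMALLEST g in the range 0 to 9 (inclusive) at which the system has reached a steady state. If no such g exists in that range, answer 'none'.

Answer: none

Derivation:
Gen 0: 1101101100
Gen 1 (rule 30): 1001001010
Gen 2 (rule 90): 0110110001
Gen 3 (rule 146): 1000001010
Gen 4 (rule 102): 1000011110
Gen 5 (rule 30): 1100110001
Gen 6 (rule 90): 1111111010
Gen 7 (rule 146): 0111110001
Gen 8 (rule 102): 1000010011
Gen 9 (rule 30): 1100111110
Gen 10 (rule 90): 1111100011
Gen 11 (rule 146): 0111010100
Gen 12 (rule 102): 1001111100
Gen 13 (rule 30): 1111000010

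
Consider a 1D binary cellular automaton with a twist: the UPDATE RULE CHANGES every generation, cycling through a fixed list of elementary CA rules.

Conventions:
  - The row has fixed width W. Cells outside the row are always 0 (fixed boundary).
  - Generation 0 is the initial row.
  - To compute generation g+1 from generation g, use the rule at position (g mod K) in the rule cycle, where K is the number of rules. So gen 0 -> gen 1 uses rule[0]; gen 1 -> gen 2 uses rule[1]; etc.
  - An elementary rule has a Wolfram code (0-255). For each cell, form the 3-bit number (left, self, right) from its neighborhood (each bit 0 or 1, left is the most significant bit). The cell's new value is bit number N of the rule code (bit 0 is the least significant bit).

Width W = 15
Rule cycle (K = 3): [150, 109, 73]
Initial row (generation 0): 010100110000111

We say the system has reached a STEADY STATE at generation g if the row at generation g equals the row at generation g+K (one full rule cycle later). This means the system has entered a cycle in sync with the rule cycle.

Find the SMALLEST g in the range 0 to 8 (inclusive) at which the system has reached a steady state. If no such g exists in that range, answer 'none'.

Gen 0: 010100110000111
Gen 1 (rule 150): 110111001001010
Gen 2 (rule 109): 111101001001110
Gen 3 (rule 73): 100100000001010
Gen 4 (rule 150): 111110000011011
Gen 5 (rule 109): 100010111011111
Gen 6 (rule 73): 001000101010001
Gen 7 (rule 150): 011101101011011
Gen 8 (rule 109): 010111111111111
Gen 9 (rule 73): 000100000000001
Gen 10 (rule 150): 001110000000011
Gen 11 (rule 109): 101010111111011

Answer: none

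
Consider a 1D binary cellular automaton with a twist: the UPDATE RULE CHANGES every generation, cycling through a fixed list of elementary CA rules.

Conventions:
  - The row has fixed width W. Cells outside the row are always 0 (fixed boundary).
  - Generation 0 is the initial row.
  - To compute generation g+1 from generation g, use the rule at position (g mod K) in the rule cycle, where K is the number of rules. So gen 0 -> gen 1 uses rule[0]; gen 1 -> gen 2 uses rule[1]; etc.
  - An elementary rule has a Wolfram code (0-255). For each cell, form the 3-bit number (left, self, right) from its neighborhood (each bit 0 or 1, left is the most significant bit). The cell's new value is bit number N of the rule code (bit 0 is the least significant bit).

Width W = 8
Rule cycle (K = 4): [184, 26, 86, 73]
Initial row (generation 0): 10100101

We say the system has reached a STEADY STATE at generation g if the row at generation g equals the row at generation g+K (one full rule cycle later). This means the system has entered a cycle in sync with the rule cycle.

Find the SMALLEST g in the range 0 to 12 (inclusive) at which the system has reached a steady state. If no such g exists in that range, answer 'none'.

Gen 0: 10100101
Gen 1 (rule 184): 01010010
Gen 2 (rule 26): 10001101
Gen 3 (rule 86): 11010101
Gen 4 (rule 73): 11000000
Gen 5 (rule 184): 10100000
Gen 6 (rule 26): 00010000
Gen 7 (rule 86): 00111000
Gen 8 (rule 73): 10101011
Gen 9 (rule 184): 01010110
Gen 10 (rule 26): 10000101
Gen 11 (rule 86): 11001101
Gen 12 (rule 73): 11001100
Gen 13 (rule 184): 10101010
Gen 14 (rule 26): 00000001
Gen 15 (rule 86): 00000011
Gen 16 (rule 73): 11111011

Answer: none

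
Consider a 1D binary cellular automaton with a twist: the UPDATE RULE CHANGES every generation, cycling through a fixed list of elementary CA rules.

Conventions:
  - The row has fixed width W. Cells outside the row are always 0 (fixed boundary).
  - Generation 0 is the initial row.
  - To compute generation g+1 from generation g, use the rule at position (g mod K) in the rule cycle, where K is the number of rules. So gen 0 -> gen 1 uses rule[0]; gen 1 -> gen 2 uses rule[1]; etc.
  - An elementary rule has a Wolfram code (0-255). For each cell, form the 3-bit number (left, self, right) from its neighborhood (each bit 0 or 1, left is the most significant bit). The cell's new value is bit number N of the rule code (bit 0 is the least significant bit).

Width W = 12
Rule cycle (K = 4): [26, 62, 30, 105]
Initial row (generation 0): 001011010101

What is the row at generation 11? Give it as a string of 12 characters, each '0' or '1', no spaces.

Gen 0: 001011010101
Gen 1 (rule 26): 010010000000
Gen 2 (rule 62): 111111000000
Gen 3 (rule 30): 100000100000
Gen 4 (rule 105): 001110001111
Gen 5 (rule 26): 011001011000
Gen 6 (rule 62): 110111110100
Gen 7 (rule 30): 100100000110
Gen 8 (rule 105): 000001110110
Gen 9 (rule 26): 000011000101
Gen 10 (rule 62): 000110101111
Gen 11 (rule 30): 001100101000

Answer: 001100101000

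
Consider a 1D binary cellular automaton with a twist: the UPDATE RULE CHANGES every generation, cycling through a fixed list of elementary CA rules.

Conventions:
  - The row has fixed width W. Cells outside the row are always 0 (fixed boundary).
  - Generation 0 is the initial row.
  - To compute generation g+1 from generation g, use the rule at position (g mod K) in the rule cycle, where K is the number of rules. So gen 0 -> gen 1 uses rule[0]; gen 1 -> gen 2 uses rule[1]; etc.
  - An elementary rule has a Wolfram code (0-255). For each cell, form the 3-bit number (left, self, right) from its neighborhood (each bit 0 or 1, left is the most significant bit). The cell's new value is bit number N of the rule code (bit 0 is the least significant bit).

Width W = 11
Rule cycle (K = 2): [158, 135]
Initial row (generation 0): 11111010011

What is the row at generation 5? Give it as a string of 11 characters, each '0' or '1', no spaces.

Answer: 00011111011

Derivation:
Gen 0: 11111010011
Gen 1 (rule 158): 11110011110
Gen 2 (rule 135): 01100101100
Gen 3 (rule 158): 11011101010
Gen 4 (rule 135): 00001001010
Gen 5 (rule 158): 00011111011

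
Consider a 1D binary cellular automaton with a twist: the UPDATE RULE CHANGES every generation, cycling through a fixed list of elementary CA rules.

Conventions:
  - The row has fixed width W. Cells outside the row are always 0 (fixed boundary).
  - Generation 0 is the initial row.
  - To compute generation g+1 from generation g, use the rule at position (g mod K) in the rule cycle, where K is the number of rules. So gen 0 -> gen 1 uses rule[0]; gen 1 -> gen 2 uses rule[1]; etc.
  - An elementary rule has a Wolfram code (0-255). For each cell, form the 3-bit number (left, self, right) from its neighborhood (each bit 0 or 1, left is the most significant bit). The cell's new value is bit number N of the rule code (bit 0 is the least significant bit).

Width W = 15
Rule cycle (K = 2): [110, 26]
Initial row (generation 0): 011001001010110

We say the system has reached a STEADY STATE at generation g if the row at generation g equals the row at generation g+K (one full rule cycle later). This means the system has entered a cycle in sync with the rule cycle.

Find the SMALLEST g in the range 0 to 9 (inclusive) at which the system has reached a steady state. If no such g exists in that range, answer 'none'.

Gen 0: 011001001010110
Gen 1 (rule 110): 111011011111110
Gen 2 (rule 26): 100010010000001
Gen 3 (rule 110): 100110110000011
Gen 4 (rule 26): 011100101000110
Gen 5 (rule 110): 110101111001110
Gen 6 (rule 26): 100001000111001
Gen 7 (rule 110): 100011001101011
Gen 8 (rule 26): 010110111000010
Gen 9 (rule 110): 111111101000110
Gen 10 (rule 26): 100000000101101
Gen 11 (rule 110): 100000001111111

Answer: none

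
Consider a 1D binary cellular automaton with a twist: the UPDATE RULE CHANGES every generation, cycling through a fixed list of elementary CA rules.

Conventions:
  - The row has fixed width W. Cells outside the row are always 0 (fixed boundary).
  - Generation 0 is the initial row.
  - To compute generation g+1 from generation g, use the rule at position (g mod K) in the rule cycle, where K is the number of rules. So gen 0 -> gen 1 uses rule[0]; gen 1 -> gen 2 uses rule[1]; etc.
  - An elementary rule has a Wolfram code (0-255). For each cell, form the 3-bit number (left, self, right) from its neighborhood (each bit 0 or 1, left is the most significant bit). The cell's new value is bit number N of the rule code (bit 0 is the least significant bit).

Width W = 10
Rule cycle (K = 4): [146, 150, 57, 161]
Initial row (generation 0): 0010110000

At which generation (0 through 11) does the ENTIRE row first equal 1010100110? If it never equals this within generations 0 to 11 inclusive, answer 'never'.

Gen 0: 0010110000
Gen 1 (rule 146): 0100001000
Gen 2 (rule 150): 1110011100
Gen 3 (rule 57): 1001010011
Gen 4 (rule 161): 0000100000
Gen 5 (rule 146): 0001010000
Gen 6 (rule 150): 0011011000
Gen 7 (rule 57): 1010110111
Gen 8 (rule 161): 0101001010
Gen 9 (rule 146): 1000110001
Gen 10 (rule 150): 1101001011
Gen 11 (rule 57): 1010100110

Answer: 11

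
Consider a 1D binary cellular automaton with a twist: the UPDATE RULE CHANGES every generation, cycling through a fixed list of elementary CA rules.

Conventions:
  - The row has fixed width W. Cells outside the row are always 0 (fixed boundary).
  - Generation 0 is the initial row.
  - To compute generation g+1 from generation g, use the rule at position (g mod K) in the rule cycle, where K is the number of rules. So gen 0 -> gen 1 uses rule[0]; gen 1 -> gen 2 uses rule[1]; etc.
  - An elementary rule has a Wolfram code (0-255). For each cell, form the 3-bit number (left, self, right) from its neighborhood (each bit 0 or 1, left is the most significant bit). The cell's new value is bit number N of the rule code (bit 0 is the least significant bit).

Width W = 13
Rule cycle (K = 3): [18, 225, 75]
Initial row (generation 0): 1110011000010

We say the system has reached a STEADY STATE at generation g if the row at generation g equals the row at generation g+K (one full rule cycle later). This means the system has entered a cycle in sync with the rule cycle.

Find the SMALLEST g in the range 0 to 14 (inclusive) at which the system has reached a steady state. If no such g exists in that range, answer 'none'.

Answer: none

Derivation:
Gen 0: 1110011000010
Gen 1 (rule 18): 0001100100101
Gen 2 (rule 225): 1100100000010
Gen 3 (rule 75): 1101001111100
Gen 4 (rule 18): 0000110000010
Gen 5 (rule 225): 1110010111000
Gen 6 (rule 75): 1010100101011
Gen 7 (rule 18): 0000011000000
Gen 8 (rule 225): 1111001011111
Gen 9 (rule 75): 1001010010001
Gen 10 (rule 18): 0110001101010
Gen 11 (rule 225): 0010100110100
Gen 12 (rule 75): 1100001110001
Gen 13 (rule 18): 0010010001010
Gen 14 (rule 225): 1000000100100
Gen 15 (rule 75): 0011111001001
Gen 16 (rule 18): 0100000110110
Gen 17 (rule 225): 0001110011010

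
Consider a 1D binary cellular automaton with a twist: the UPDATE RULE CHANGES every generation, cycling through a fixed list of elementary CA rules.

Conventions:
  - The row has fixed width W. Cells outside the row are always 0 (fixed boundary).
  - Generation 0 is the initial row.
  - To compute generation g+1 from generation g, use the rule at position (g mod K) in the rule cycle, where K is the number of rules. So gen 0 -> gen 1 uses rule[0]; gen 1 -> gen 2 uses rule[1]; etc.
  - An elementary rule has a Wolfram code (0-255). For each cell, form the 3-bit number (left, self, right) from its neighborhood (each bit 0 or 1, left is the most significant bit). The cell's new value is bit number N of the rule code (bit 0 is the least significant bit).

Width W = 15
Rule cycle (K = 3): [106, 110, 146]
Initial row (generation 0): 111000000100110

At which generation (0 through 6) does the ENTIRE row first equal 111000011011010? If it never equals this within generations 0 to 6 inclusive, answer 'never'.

Answer: 2

Derivation:
Gen 0: 111000000100110
Gen 1 (rule 106): 101000001001110
Gen 2 (rule 110): 111000011011010
Gen 3 (rule 146): 010100100000001
Gen 4 (rule 106): 101001000000010
Gen 5 (rule 110): 111011000000110
Gen 6 (rule 146): 010000100001001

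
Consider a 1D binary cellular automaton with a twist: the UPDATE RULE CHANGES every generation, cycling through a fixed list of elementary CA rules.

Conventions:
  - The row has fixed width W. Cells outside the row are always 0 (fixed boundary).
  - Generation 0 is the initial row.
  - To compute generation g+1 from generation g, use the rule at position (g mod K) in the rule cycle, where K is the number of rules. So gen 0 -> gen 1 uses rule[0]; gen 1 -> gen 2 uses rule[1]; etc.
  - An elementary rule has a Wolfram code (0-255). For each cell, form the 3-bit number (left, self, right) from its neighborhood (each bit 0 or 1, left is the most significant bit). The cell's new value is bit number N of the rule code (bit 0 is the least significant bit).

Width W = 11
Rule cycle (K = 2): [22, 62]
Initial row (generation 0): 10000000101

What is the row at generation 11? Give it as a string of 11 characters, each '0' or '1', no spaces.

Answer: 01000100000

Derivation:
Gen 0: 10000000101
Gen 1 (rule 22): 11000001101
Gen 2 (rule 62): 10100011011
Gen 3 (rule 22): 10110100000
Gen 4 (rule 62): 11101110000
Gen 5 (rule 22): 00000001000
Gen 6 (rule 62): 00000011100
Gen 7 (rule 22): 00000100010
Gen 8 (rule 62): 00001110111
Gen 9 (rule 22): 00010000000
Gen 10 (rule 62): 00111000000
Gen 11 (rule 22): 01000100000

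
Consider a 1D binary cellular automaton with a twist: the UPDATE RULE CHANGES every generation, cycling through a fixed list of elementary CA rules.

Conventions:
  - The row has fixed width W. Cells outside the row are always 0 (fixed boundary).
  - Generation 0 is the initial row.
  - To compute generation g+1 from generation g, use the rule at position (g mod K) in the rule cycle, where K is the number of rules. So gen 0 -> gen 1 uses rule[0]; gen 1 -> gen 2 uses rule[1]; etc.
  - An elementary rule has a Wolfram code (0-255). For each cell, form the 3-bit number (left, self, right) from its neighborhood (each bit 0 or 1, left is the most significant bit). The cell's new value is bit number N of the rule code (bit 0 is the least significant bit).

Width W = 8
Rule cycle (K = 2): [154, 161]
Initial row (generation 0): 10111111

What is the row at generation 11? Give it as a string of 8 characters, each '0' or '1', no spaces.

Answer: 10110100

Derivation:
Gen 0: 10111111
Gen 1 (rule 154): 00111110
Gen 2 (rule 161): 10011100
Gen 3 (rule 154): 01111010
Gen 4 (rule 161): 00110100
Gen 5 (rule 154): 01100010
Gen 6 (rule 161): 00001000
Gen 7 (rule 154): 00010100
Gen 8 (rule 161): 11001001
Gen 9 (rule 154): 10110110
Gen 10 (rule 161): 01001000
Gen 11 (rule 154): 10110100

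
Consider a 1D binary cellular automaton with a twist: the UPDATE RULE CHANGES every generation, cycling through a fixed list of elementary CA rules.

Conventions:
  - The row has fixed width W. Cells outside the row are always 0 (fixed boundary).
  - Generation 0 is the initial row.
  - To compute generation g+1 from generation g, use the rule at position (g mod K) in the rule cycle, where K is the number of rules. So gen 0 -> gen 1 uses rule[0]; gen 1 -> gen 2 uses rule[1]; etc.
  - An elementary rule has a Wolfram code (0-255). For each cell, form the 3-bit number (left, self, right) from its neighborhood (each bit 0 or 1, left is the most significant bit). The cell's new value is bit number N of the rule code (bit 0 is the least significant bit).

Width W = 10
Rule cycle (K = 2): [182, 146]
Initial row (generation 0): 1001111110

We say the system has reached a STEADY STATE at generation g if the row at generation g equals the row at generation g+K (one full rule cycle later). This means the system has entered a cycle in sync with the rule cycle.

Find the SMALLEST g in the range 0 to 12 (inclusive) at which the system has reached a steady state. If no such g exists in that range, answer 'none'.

Gen 0: 1001111110
Gen 1 (rule 182): 1110111101
Gen 2 (rule 146): 0100011000
Gen 3 (rule 182): 1110100100
Gen 4 (rule 146): 0100011010
Gen 5 (rule 182): 1110100111
Gen 6 (rule 146): 0100011010
Gen 7 (rule 182): 1110100111
Gen 8 (rule 146): 0100011010
Gen 9 (rule 182): 1110100111
Gen 10 (rule 146): 0100011010
Gen 11 (rule 182): 1110100111
Gen 12 (rule 146): 0100011010
Gen 13 (rule 182): 1110100111
Gen 14 (rule 146): 0100011010

Answer: 4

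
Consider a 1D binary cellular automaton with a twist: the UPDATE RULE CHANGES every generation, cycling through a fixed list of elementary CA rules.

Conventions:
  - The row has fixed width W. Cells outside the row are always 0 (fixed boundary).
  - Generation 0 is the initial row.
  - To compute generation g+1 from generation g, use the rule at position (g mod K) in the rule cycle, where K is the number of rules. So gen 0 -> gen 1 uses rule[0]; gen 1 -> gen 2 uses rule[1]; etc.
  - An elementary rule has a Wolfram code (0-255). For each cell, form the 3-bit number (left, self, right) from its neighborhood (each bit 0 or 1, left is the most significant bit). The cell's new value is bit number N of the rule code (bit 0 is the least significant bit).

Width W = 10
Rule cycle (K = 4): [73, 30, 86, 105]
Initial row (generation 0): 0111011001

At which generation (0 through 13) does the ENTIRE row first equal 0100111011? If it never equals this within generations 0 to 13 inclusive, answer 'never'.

Answer: never

Derivation:
Gen 0: 0111011001
Gen 1 (rule 73): 0101011000
Gen 2 (rule 30): 1101010100
Gen 3 (rule 86): 0101010110
Gen 4 (rule 105): 0010101110
Gen 5 (rule 73): 1000001010
Gen 6 (rule 30): 1100011011
Gen 7 (rule 86): 0110101001
Gen 8 (rule 105): 0111010000
Gen 9 (rule 73): 0101000111
Gen 10 (rule 30): 1101101100
Gen 11 (rule 86): 0100100110
Gen 12 (rule 105): 0000000110
Gen 13 (rule 73): 1111110110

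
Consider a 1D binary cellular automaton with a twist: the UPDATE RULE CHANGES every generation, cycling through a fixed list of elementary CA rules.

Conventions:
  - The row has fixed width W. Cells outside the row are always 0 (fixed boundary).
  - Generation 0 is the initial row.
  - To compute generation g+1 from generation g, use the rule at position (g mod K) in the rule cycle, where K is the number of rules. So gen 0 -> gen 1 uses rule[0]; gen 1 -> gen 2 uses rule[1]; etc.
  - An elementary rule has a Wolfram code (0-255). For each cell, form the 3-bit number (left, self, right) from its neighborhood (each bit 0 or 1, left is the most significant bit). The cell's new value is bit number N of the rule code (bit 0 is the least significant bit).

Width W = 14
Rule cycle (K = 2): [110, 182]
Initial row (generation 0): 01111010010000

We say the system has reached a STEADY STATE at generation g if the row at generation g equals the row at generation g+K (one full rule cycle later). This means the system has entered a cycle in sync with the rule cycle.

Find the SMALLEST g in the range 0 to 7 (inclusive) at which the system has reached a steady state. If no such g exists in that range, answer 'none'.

Gen 0: 01111010010000
Gen 1 (rule 110): 11001110110000
Gen 2 (rule 182): 00110101001000
Gen 3 (rule 110): 01111111011000
Gen 4 (rule 182): 10111110100100
Gen 5 (rule 110): 11100011101100
Gen 6 (rule 182): 01010101010010
Gen 7 (rule 110): 11111111110110
Gen 8 (rule 182): 01111111101001
Gen 9 (rule 110): 11000000111011

Answer: none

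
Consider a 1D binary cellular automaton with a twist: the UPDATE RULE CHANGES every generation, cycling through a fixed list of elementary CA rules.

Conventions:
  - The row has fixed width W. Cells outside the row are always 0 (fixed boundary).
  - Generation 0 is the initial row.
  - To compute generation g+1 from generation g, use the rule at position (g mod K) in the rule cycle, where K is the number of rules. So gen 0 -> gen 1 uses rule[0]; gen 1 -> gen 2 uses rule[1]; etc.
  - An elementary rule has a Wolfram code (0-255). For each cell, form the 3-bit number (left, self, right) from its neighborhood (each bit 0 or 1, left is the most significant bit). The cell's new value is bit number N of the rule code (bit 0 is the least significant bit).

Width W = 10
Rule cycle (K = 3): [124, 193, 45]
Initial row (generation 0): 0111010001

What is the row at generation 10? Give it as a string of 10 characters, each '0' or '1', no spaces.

Gen 0: 0111010001
Gen 1 (rule 124): 0101111001
Gen 2 (rule 193): 0000111000
Gen 3 (rule 45): 1110100011
Gen 4 (rule 124): 1011110011
Gen 5 (rule 193): 0001110001
Gen 6 (rule 45): 1101000101
Gen 7 (rule 124): 1111100111
Gen 8 (rule 193): 0111100011
Gen 9 (rule 45): 0100001010
Gen 10 (rule 124): 0110001111

Answer: 0110001111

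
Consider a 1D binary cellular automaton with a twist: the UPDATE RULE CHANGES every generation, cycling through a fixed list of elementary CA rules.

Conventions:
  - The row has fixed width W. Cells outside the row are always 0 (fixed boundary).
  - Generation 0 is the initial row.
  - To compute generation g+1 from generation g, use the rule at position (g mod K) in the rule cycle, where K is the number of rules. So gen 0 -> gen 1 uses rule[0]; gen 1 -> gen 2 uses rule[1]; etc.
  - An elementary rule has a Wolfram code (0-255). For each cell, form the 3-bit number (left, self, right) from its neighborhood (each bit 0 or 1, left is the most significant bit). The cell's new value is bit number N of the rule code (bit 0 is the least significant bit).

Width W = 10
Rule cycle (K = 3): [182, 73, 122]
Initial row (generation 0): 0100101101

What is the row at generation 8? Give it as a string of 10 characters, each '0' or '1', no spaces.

Gen 0: 0100101101
Gen 1 (rule 182): 1111110011
Gen 2 (rule 73): 1000010011
Gen 3 (rule 122): 0100101111
Gen 4 (rule 182): 1111110110
Gen 5 (rule 73): 1000010110
Gen 6 (rule 122): 0100101111
Gen 7 (rule 182): 1111110110
Gen 8 (rule 73): 1000010110

Answer: 1000010110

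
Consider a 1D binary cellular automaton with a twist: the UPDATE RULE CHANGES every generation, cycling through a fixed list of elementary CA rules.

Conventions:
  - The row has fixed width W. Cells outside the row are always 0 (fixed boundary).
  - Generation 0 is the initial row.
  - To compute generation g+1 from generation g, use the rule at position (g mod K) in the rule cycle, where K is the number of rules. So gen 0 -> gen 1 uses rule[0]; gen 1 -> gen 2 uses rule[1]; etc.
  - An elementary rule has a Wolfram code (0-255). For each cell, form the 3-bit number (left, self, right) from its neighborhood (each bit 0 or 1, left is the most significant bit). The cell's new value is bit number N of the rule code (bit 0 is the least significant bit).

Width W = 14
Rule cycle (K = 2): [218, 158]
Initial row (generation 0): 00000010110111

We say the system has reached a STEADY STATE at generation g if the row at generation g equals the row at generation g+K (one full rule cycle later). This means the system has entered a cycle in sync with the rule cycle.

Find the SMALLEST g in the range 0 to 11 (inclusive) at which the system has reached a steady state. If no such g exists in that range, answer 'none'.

Gen 0: 00000010110111
Gen 1 (rule 218): 00000100110111
Gen 2 (rule 158): 00001111100110
Gen 3 (rule 218): 00011111111111
Gen 4 (rule 158): 00111111111110
Gen 5 (rule 218): 01111111111111
Gen 6 (rule 158): 11111111111110
Gen 7 (rule 218): 11111111111111
Gen 8 (rule 158): 11111111111110
Gen 9 (rule 218): 11111111111111
Gen 10 (rule 158): 11111111111110
Gen 11 (rule 218): 11111111111111
Gen 12 (rule 158): 11111111111110
Gen 13 (rule 218): 11111111111111

Answer: 6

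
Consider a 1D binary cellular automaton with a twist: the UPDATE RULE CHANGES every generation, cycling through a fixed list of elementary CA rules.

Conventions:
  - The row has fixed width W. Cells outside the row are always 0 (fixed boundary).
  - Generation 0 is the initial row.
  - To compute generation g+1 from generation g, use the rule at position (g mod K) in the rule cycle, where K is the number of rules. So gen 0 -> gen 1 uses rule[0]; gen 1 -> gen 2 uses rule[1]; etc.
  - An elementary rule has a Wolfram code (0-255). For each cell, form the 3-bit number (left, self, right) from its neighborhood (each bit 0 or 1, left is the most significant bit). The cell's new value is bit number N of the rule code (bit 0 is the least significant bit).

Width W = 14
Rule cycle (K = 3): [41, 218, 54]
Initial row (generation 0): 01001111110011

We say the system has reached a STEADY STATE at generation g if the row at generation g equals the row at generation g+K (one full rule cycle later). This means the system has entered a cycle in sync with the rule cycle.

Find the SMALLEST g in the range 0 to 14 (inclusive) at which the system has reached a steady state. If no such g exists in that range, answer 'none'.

Gen 0: 01001111110011
Gen 1 (rule 41): 00001000000010
Gen 2 (rule 218): 00010100000101
Gen 3 (rule 54): 00111110001111
Gen 4 (rule 41): 10100000101000
Gen 5 (rule 218): 00010001000100
Gen 6 (rule 54): 00111011101110
Gen 7 (rule 41): 10100110011000
Gen 8 (rule 218): 00011111111100
Gen 9 (rule 54): 00100000000010
Gen 10 (rule 41): 10001111111000
Gen 11 (rule 218): 01011111111100
Gen 12 (rule 54): 11100000000010
Gen 13 (rule 41): 10001111111000
Gen 14 (rule 218): 01011111111100
Gen 15 (rule 54): 11100000000010
Gen 16 (rule 41): 10001111111000
Gen 17 (rule 218): 01011111111100

Answer: 10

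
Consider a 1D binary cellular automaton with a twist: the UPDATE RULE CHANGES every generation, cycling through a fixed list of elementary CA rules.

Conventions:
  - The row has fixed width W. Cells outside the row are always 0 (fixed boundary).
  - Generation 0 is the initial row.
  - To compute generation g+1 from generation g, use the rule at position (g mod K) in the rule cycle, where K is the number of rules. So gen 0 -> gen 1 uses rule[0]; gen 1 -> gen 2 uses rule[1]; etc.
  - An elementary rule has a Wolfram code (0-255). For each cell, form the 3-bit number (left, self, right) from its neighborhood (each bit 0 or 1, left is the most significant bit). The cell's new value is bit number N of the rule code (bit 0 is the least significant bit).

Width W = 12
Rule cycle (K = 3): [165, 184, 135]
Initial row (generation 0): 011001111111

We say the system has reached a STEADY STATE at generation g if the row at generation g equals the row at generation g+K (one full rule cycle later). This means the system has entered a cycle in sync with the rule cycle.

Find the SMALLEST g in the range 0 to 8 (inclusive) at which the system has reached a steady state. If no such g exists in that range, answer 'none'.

Answer: none

Derivation:
Gen 0: 011001111111
Gen 1 (rule 165): 000000111110
Gen 2 (rule 184): 000000111101
Gen 3 (rule 135): 111111011001
Gen 4 (rule 165): 011110100001
Gen 5 (rule 184): 011101010000
Gen 6 (rule 135): 101001010111
Gen 7 (rule 165): 111001111010
Gen 8 (rule 184): 110101110101
Gen 9 (rule 135): 000100100101
Gen 10 (rule 165): 110100100111
Gen 11 (rule 184): 101010010110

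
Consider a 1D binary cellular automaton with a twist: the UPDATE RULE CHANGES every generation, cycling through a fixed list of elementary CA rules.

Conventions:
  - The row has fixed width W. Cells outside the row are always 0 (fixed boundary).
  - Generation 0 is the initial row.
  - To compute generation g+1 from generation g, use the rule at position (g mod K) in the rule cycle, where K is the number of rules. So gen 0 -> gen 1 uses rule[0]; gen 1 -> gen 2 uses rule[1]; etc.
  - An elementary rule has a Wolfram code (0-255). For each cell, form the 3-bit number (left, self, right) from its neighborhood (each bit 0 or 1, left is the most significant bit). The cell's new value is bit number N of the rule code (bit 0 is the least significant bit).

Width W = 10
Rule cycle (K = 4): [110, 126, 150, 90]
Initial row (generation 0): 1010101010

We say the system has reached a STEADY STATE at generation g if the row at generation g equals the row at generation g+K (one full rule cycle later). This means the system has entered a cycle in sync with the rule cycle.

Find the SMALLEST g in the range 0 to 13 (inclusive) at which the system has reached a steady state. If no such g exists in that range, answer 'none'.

Gen 0: 1010101010
Gen 1 (rule 110): 1111111110
Gen 2 (rule 126): 1000000011
Gen 3 (rule 150): 1100000100
Gen 4 (rule 90): 1110001010
Gen 5 (rule 110): 1010011110
Gen 6 (rule 126): 1111110011
Gen 7 (rule 150): 0111101100
Gen 8 (rule 90): 1100101110
Gen 9 (rule 110): 1101111010
Gen 10 (rule 126): 1111001111
Gen 11 (rule 150): 0110110110
Gen 12 (rule 90): 1110110111
Gen 13 (rule 110): 1011111101
Gen 14 (rule 126): 1110000111
Gen 15 (rule 150): 0101001010
Gen 16 (rule 90): 1000110001
Gen 17 (rule 110): 1001110011

Answer: none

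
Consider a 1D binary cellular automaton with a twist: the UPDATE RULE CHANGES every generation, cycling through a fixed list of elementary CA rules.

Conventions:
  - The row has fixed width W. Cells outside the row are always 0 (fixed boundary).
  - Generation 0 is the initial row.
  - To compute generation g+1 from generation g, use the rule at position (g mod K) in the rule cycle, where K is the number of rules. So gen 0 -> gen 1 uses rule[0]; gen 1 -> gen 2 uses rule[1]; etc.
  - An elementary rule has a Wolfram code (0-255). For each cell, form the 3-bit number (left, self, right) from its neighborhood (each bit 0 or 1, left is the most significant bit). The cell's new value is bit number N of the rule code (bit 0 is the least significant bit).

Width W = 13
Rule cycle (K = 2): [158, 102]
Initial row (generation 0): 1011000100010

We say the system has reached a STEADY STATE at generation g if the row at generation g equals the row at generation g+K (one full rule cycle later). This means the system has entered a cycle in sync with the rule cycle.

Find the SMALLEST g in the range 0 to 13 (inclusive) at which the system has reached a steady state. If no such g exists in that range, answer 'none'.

Gen 0: 1011000100010
Gen 1 (rule 158): 1010101110111
Gen 2 (rule 102): 1111110011001
Gen 3 (rule 158): 1111101110111
Gen 4 (rule 102): 0000110011001
Gen 5 (rule 158): 0001101110111
Gen 6 (rule 102): 0010110011001
Gen 7 (rule 158): 0110101110111
Gen 8 (rule 102): 1011110011001
Gen 9 (rule 158): 1011101110111
Gen 10 (rule 102): 1100110011001
Gen 11 (rule 158): 1011101110111
Gen 12 (rule 102): 1100110011001
Gen 13 (rule 158): 1011101110111
Gen 14 (rule 102): 1100110011001
Gen 15 (rule 158): 1011101110111

Answer: 9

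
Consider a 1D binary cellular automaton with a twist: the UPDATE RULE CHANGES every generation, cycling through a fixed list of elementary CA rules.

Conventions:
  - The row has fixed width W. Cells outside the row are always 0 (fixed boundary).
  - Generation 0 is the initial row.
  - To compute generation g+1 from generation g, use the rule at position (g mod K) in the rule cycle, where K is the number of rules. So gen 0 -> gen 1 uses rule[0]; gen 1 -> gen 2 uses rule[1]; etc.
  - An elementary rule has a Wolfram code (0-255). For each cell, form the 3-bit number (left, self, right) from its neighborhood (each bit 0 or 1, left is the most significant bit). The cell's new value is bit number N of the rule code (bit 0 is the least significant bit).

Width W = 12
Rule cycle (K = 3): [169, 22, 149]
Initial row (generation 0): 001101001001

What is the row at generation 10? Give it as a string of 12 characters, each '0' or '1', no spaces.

Answer: 111111110011

Derivation:
Gen 0: 001101001001
Gen 1 (rule 169): 101010000000
Gen 2 (rule 22): 101011000000
Gen 3 (rule 149): 101000111111
Gen 4 (rule 169): 010010111110
Gen 5 (rule 22): 111110000001
Gen 6 (rule 149): 011101111101
Gen 7 (rule 169): 011011111010
Gen 8 (rule 22): 100000000011
Gen 9 (rule 149): 111111111000
Gen 10 (rule 169): 111111110011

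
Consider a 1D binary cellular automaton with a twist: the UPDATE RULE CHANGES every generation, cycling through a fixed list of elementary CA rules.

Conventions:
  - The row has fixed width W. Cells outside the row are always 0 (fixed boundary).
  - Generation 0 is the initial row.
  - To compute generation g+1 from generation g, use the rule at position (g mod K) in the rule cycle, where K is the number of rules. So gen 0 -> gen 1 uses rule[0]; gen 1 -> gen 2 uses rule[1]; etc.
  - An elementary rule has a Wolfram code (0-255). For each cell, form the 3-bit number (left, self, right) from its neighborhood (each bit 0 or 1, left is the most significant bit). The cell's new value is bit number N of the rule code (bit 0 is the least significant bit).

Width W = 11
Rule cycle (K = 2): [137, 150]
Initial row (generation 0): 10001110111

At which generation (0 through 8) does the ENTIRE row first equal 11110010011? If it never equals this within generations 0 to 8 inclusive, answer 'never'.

Gen 0: 10001110111
Gen 1 (rule 137): 00101100110
Gen 2 (rule 150): 01100011001
Gen 3 (rule 137): 01001010000
Gen 4 (rule 150): 11111011000
Gen 5 (rule 137): 11110010011
Gen 6 (rule 150): 01101111100
Gen 7 (rule 137): 01001111001
Gen 8 (rule 150): 11110110111

Answer: 5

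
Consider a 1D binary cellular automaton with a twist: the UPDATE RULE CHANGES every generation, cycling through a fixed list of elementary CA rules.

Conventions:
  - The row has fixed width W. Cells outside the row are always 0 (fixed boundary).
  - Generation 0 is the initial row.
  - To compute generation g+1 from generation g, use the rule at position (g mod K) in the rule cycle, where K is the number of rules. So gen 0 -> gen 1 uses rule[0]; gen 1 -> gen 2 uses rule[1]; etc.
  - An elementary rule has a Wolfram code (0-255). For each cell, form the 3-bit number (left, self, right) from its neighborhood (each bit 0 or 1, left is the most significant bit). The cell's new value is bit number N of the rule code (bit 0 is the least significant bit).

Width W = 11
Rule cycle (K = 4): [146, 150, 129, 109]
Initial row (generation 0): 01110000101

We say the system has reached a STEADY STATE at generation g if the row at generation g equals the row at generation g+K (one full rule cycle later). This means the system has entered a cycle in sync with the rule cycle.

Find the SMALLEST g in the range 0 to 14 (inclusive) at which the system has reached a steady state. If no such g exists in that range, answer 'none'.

Gen 0: 01110000101
Gen 1 (rule 146): 10101001000
Gen 2 (rule 150): 10101111100
Gen 3 (rule 129): 00000111001
Gen 4 (rule 109): 11110101001
Gen 5 (rule 146): 01100000110
Gen 6 (rule 150): 10010001001
Gen 7 (rule 129): 00000100000
Gen 8 (rule 109): 11110101111
Gen 9 (rule 146): 01100000110
Gen 10 (rule 150): 10010001001
Gen 11 (rule 129): 00000100000
Gen 12 (rule 109): 11110101111
Gen 13 (rule 146): 01100000110
Gen 14 (rule 150): 10010001001
Gen 15 (rule 129): 00000100000
Gen 16 (rule 109): 11110101111
Gen 17 (rule 146): 01100000110
Gen 18 (rule 150): 10010001001

Answer: 5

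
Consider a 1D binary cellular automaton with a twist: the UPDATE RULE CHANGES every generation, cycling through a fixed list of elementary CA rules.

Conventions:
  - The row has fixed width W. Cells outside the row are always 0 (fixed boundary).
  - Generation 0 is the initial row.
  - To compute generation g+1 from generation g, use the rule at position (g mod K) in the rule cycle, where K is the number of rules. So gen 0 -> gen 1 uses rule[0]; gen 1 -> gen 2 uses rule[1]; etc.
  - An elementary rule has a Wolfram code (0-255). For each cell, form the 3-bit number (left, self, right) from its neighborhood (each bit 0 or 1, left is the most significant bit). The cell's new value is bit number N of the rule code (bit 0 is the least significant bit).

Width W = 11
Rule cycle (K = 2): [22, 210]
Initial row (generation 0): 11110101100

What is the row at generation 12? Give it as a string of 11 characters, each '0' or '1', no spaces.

Gen 0: 11110101100
Gen 1 (rule 22): 00000100010
Gen 2 (rule 210): 00001010101
Gen 3 (rule 22): 00011010101
Gen 4 (rule 210): 00101000000
Gen 5 (rule 22): 01101100000
Gen 6 (rule 210): 10100110000
Gen 7 (rule 22): 10111001000
Gen 8 (rule 210): 00011110100
Gen 9 (rule 22): 00100000110
Gen 10 (rule 210): 01010001011
Gen 11 (rule 22): 11011011000
Gen 12 (rule 210): 01001001100

Answer: 01001001100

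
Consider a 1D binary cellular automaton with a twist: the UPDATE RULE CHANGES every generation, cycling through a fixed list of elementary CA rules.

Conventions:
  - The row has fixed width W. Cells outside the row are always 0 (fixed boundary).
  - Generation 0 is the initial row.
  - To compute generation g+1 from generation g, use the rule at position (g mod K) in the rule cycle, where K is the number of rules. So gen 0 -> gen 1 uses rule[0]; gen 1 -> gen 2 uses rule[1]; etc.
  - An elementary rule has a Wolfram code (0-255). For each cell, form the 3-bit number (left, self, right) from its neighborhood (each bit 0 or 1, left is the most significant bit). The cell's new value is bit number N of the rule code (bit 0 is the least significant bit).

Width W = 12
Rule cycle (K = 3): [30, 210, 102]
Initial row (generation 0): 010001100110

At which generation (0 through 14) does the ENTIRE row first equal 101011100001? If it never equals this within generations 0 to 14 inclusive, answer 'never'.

Gen 0: 010001100110
Gen 1 (rule 30): 111011011101
Gen 2 (rule 210): 011001001100
Gen 3 (rule 102): 101011010100
Gen 4 (rule 30): 101010010110
Gen 5 (rule 210): 000001100011
Gen 6 (rule 102): 000010100101
Gen 7 (rule 30): 000110111101
Gen 8 (rule 210): 001010011100
Gen 9 (rule 102): 011110100100
Gen 10 (rule 30): 110000111110
Gen 11 (rule 210): 011001011111
Gen 12 (rule 102): 101011100001
Gen 13 (rule 30): 101010010011
Gen 14 (rule 210): 000001101101

Answer: 12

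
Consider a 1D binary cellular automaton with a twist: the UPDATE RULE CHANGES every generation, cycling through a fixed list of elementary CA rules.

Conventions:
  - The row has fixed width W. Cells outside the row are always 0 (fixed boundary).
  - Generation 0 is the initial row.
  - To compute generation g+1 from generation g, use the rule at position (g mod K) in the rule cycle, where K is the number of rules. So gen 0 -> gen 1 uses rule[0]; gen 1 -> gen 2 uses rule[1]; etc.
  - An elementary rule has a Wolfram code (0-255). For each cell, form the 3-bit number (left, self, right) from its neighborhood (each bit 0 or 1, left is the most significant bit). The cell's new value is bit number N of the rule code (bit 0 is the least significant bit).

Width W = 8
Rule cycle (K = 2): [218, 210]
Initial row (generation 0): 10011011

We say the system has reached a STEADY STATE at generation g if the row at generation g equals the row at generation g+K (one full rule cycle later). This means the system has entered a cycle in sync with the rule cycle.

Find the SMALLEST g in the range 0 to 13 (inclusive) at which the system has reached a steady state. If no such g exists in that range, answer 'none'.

Gen 0: 10011011
Gen 1 (rule 218): 01111011
Gen 2 (rule 210): 10111001
Gen 3 (rule 218): 00111110
Gen 4 (rule 210): 01011111
Gen 5 (rule 218): 10011111
Gen 6 (rule 210): 01101111
Gen 7 (rule 218): 11101111
Gen 8 (rule 210): 01100111
Gen 9 (rule 218): 11111111
Gen 10 (rule 210): 01111111
Gen 11 (rule 218): 11111111
Gen 12 (rule 210): 01111111
Gen 13 (rule 218): 11111111
Gen 14 (rule 210): 01111111
Gen 15 (rule 218): 11111111

Answer: 9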